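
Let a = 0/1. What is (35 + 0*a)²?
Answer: 1225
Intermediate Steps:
a = 0 (a = 0*1 = 0)
(35 + 0*a)² = (35 + 0*0)² = (35 + 0)² = 35² = 1225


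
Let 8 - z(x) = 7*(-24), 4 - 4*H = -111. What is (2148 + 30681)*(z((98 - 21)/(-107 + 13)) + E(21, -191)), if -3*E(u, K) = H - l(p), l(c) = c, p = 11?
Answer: 22334663/4 ≈ 5.5837e+6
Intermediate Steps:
H = 115/4 (H = 1 - ¼*(-111) = 1 + 111/4 = 115/4 ≈ 28.750)
E(u, K) = -71/12 (E(u, K) = -(115/4 - 1*11)/3 = -(115/4 - 11)/3 = -⅓*71/4 = -71/12)
z(x) = 176 (z(x) = 8 - 7*(-24) = 8 - 1*(-168) = 8 + 168 = 176)
(2148 + 30681)*(z((98 - 21)/(-107 + 13)) + E(21, -191)) = (2148 + 30681)*(176 - 71/12) = 32829*(2041/12) = 22334663/4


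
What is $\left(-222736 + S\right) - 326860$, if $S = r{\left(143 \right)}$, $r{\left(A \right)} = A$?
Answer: $-549453$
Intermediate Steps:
$S = 143$
$\left(-222736 + S\right) - 326860 = \left(-222736 + 143\right) - 326860 = -222593 - 326860 = -549453$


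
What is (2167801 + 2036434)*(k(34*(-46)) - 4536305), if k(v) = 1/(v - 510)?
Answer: -39554689734178185/2074 ≈ -1.9072e+13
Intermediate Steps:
k(v) = 1/(-510 + v)
(2167801 + 2036434)*(k(34*(-46)) - 4536305) = (2167801 + 2036434)*(1/(-510 + 34*(-46)) - 4536305) = 4204235*(1/(-510 - 1564) - 4536305) = 4204235*(1/(-2074) - 4536305) = 4204235*(-1/2074 - 4536305) = 4204235*(-9408296571/2074) = -39554689734178185/2074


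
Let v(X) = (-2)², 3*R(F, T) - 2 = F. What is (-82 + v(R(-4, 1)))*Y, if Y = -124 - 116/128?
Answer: 155883/16 ≈ 9742.7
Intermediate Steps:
R(F, T) = ⅔ + F/3
v(X) = 4
Y = -3997/32 (Y = -124 - 116/128 = -124 - 1*29/32 = -124 - 29/32 = -3997/32 ≈ -124.91)
(-82 + v(R(-4, 1)))*Y = (-82 + 4)*(-3997/32) = -78*(-3997/32) = 155883/16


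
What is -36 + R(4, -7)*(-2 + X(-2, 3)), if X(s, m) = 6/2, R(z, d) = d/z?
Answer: -151/4 ≈ -37.750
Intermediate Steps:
X(s, m) = 3 (X(s, m) = 6*(½) = 3)
-36 + R(4, -7)*(-2 + X(-2, 3)) = -36 + (-7/4)*(-2 + 3) = -36 - 7*¼*1 = -36 - 7/4*1 = -36 - 7/4 = -151/4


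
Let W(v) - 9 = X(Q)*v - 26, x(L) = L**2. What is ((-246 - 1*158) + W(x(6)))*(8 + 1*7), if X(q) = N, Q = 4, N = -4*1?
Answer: -8475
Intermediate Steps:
N = -4
X(q) = -4
W(v) = -17 - 4*v (W(v) = 9 + (-4*v - 26) = 9 + (-26 - 4*v) = -17 - 4*v)
((-246 - 1*158) + W(x(6)))*(8 + 1*7) = ((-246 - 1*158) + (-17 - 4*6**2))*(8 + 1*7) = ((-246 - 158) + (-17 - 4*36))*(8 + 7) = (-404 + (-17 - 144))*15 = (-404 - 161)*15 = -565*15 = -8475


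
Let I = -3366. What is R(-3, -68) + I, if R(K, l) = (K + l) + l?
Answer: -3505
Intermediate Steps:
R(K, l) = K + 2*l
R(-3, -68) + I = (-3 + 2*(-68)) - 3366 = (-3 - 136) - 3366 = -139 - 3366 = -3505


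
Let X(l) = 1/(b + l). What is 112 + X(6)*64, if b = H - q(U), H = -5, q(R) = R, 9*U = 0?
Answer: 176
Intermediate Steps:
U = 0 (U = (⅑)*0 = 0)
b = -5 (b = -5 - 1*0 = -5 + 0 = -5)
X(l) = 1/(-5 + l)
112 + X(6)*64 = 112 + 64/(-5 + 6) = 112 + 64/1 = 112 + 1*64 = 112 + 64 = 176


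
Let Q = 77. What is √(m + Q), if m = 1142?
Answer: √1219 ≈ 34.914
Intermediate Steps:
√(m + Q) = √(1142 + 77) = √1219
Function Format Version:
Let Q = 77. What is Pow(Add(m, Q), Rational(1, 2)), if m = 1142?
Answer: Pow(1219, Rational(1, 2)) ≈ 34.914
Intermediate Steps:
Pow(Add(m, Q), Rational(1, 2)) = Pow(Add(1142, 77), Rational(1, 2)) = Pow(1219, Rational(1, 2))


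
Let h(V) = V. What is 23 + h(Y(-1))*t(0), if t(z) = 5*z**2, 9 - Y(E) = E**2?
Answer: 23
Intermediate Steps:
Y(E) = 9 - E**2
23 + h(Y(-1))*t(0) = 23 + (9 - 1*(-1)**2)*(5*0**2) = 23 + (9 - 1*1)*(5*0) = 23 + (9 - 1)*0 = 23 + 8*0 = 23 + 0 = 23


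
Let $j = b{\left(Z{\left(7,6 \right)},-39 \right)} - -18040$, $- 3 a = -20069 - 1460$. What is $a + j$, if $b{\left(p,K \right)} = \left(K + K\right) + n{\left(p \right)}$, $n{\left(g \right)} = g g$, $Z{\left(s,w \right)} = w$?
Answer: $\frac{75523}{3} \approx 25174.0$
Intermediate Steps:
$n{\left(g \right)} = g^{2}$
$b{\left(p,K \right)} = p^{2} + 2 K$ ($b{\left(p,K \right)} = \left(K + K\right) + p^{2} = 2 K + p^{2} = p^{2} + 2 K$)
$a = \frac{21529}{3}$ ($a = - \frac{-20069 - 1460}{3} = \left(- \frac{1}{3}\right) \left(-21529\right) = \frac{21529}{3} \approx 7176.3$)
$j = 17998$ ($j = \left(6^{2} + 2 \left(-39\right)\right) - -18040 = \left(36 - 78\right) + 18040 = -42 + 18040 = 17998$)
$a + j = \frac{21529}{3} + 17998 = \frac{75523}{3}$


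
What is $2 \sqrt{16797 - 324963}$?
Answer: $2 i \sqrt{308166} \approx 1110.3 i$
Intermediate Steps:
$2 \sqrt{16797 - 324963} = 2 \sqrt{-308166} = 2 i \sqrt{308166}$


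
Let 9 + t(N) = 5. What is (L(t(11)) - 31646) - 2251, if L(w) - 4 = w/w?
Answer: -33892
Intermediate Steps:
t(N) = -4 (t(N) = -9 + 5 = -4)
L(w) = 5 (L(w) = 4 + w/w = 4 + 1 = 5)
(L(t(11)) - 31646) - 2251 = (5 - 31646) - 2251 = -31641 - 2251 = -33892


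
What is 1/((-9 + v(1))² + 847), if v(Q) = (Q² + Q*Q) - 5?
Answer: 1/991 ≈ 0.0010091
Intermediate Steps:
v(Q) = -5 + 2*Q² (v(Q) = (Q² + Q²) - 5 = 2*Q² - 5 = -5 + 2*Q²)
1/((-9 + v(1))² + 847) = 1/((-9 + (-5 + 2*1²))² + 847) = 1/((-9 + (-5 + 2*1))² + 847) = 1/((-9 + (-5 + 2))² + 847) = 1/((-9 - 3)² + 847) = 1/((-12)² + 847) = 1/(144 + 847) = 1/991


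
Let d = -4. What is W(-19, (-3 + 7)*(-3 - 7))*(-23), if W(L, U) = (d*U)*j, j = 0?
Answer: 0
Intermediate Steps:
W(L, U) = 0 (W(L, U) = -4*U*0 = 0)
W(-19, (-3 + 7)*(-3 - 7))*(-23) = 0*(-23) = 0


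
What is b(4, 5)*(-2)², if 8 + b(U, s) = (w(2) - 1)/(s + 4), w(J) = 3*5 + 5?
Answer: -212/9 ≈ -23.556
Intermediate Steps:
w(J) = 20 (w(J) = 15 + 5 = 20)
b(U, s) = -8 + 19/(4 + s) (b(U, s) = -8 + (20 - 1)/(s + 4) = -8 + 19/(4 + s))
b(4, 5)*(-2)² = ((-13 - 8*5)/(4 + 5))*(-2)² = ((-13 - 40)/9)*4 = ((⅑)*(-53))*4 = -53/9*4 = -212/9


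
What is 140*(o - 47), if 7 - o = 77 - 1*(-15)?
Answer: -18480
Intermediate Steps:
o = -85 (o = 7 - (77 - 1*(-15)) = 7 - (77 + 15) = 7 - 1*92 = 7 - 92 = -85)
140*(o - 47) = 140*(-85 - 47) = 140*(-132) = -18480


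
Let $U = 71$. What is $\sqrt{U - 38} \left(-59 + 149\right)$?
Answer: $90 \sqrt{33} \approx 517.01$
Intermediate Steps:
$\sqrt{U - 38} \left(-59 + 149\right) = \sqrt{71 - 38} \left(-59 + 149\right) = \sqrt{33} \cdot 90 = 90 \sqrt{33}$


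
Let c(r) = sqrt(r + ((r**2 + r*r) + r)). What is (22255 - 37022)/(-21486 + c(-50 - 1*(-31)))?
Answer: 52880627/76941252 + 14767*sqrt(19)/76941252 ≈ 0.68812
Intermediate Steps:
c(r) = sqrt(2*r + 2*r**2) (c(r) = sqrt(r + ((r**2 + r**2) + r)) = sqrt(r + (2*r**2 + r)) = sqrt(r + (r + 2*r**2)) = sqrt(2*r + 2*r**2))
(22255 - 37022)/(-21486 + c(-50 - 1*(-31))) = (22255 - 37022)/(-21486 + sqrt(2)*sqrt((-50 - 1*(-31))*(1 + (-50 - 1*(-31))))) = -14767/(-21486 + sqrt(2)*sqrt((-50 + 31)*(1 + (-50 + 31)))) = -14767/(-21486 + sqrt(2)*sqrt(-19*(1 - 19))) = -14767/(-21486 + sqrt(2)*sqrt(-19*(-18))) = -14767/(-21486 + sqrt(2)*sqrt(342)) = -14767/(-21486 + sqrt(2)*(3*sqrt(38))) = -14767/(-21486 + 6*sqrt(19))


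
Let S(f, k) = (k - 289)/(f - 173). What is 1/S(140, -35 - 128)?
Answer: 33/452 ≈ 0.073009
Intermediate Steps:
S(f, k) = (-289 + k)/(-173 + f)
1/S(140, -35 - 128) = 1/((-289 + (-35 - 128))/(-173 + 140)) = 1/((-289 - 163)/(-33)) = 1/(-1/33*(-452)) = 1/(452/33) = 33/452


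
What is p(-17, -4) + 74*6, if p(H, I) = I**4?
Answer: 700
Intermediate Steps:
p(-17, -4) + 74*6 = (-4)**4 + 74*6 = 256 + 444 = 700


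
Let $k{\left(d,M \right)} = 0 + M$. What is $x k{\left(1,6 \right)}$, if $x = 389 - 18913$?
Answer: $-111144$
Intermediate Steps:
$k{\left(d,M \right)} = M$
$x = -18524$ ($x = 389 - 18913 = -18524$)
$x k{\left(1,6 \right)} = \left(-18524\right) 6 = -111144$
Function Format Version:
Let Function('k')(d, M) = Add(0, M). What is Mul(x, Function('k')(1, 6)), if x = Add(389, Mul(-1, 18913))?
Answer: -111144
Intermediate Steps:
Function('k')(d, M) = M
x = -18524 (x = Add(389, -18913) = -18524)
Mul(x, Function('k')(1, 6)) = Mul(-18524, 6) = -111144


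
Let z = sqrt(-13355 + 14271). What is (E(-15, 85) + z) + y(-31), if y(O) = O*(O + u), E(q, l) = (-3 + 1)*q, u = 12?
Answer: 619 + 2*sqrt(229) ≈ 649.27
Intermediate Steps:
E(q, l) = -2*q
z = 2*sqrt(229) (z = sqrt(916) = 2*sqrt(229) ≈ 30.266)
y(O) = O*(12 + O) (y(O) = O*(O + 12) = O*(12 + O))
(E(-15, 85) + z) + y(-31) = (-2*(-15) + 2*sqrt(229)) - 31*(12 - 31) = (30 + 2*sqrt(229)) - 31*(-19) = (30 + 2*sqrt(229)) + 589 = 619 + 2*sqrt(229)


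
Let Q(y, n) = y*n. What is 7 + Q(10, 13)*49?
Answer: 6377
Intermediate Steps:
Q(y, n) = n*y
7 + Q(10, 13)*49 = 7 + (13*10)*49 = 7 + 130*49 = 7 + 6370 = 6377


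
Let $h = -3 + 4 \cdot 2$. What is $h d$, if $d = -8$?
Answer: $-40$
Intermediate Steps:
$h = 5$ ($h = -3 + 8 = 5$)
$h d = 5 \left(-8\right) = -40$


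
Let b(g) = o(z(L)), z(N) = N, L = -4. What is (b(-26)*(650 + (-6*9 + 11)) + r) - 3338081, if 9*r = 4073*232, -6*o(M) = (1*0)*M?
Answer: -29097793/9 ≈ -3.2331e+6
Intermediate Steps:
o(M) = 0 (o(M) = -1*0*M/6 = -0*M = -⅙*0 = 0)
b(g) = 0
r = 944936/9 (r = (4073*232)/9 = (⅑)*944936 = 944936/9 ≈ 1.0499e+5)
(b(-26)*(650 + (-6*9 + 11)) + r) - 3338081 = (0*(650 + (-6*9 + 11)) + 944936/9) - 3338081 = (0*(650 + (-54 + 11)) + 944936/9) - 3338081 = (0*(650 - 43) + 944936/9) - 3338081 = (0*607 + 944936/9) - 3338081 = (0 + 944936/9) - 3338081 = 944936/9 - 3338081 = -29097793/9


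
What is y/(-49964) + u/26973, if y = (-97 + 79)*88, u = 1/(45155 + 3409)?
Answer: 518727054203/16362170399052 ≈ 0.031703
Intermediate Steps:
u = 1/48564 ≈ 2.0591e-5
y = -1584 (y = -18*88 = -1584)
y/(-49964) + u/26973 = -1584/(-49964) + (1/48564)/26973 = -1584*(-1/49964) + (1/48564)*(1/26973) = 396/12491 + 1/1309916772 = 518727054203/16362170399052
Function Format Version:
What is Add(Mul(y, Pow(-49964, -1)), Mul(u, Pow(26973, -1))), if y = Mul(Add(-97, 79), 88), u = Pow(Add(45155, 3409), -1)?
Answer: Rational(518727054203, 16362170399052) ≈ 0.031703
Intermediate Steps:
u = Rational(1, 48564) (u = Pow(48564, -1) = Rational(1, 48564) ≈ 2.0591e-5)
y = -1584 (y = Mul(-18, 88) = -1584)
Add(Mul(y, Pow(-49964, -1)), Mul(u, Pow(26973, -1))) = Add(Mul(-1584, Pow(-49964, -1)), Mul(Rational(1, 48564), Pow(26973, -1))) = Add(Mul(-1584, Rational(-1, 49964)), Mul(Rational(1, 48564), Rational(1, 26973))) = Add(Rational(396, 12491), Rational(1, 1309916772)) = Rational(518727054203, 16362170399052)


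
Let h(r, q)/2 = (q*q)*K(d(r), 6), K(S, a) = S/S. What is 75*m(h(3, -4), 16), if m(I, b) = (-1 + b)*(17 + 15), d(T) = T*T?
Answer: 36000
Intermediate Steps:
d(T) = T²
K(S, a) = 1
h(r, q) = 2*q² (h(r, q) = 2*((q*q)*1) = 2*(q²*1) = 2*q²)
m(I, b) = -32 + 32*b (m(I, b) = (-1 + b)*32 = -32 + 32*b)
75*m(h(3, -4), 16) = 75*(-32 + 32*16) = 75*(-32 + 512) = 75*480 = 36000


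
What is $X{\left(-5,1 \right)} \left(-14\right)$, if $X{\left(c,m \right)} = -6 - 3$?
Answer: $126$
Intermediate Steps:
$X{\left(c,m \right)} = -9$
$X{\left(-5,1 \right)} \left(-14\right) = \left(-9\right) \left(-14\right) = 126$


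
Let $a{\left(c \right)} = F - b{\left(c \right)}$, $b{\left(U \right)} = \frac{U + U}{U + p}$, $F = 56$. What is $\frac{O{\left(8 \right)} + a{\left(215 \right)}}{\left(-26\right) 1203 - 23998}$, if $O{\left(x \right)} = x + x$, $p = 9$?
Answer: $- \frac{7849}{6190912} \approx -0.0012678$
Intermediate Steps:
$O{\left(x \right)} = 2 x$
$b{\left(U \right)} = \frac{2 U}{9 + U}$ ($b{\left(U \right)} = \frac{U + U}{U + 9} = \frac{2 U}{9 + U}$)
$a{\left(c \right)} = 56 - \frac{2 c}{9 + c}$
$\frac{O{\left(8 \right)} + a{\left(215 \right)}}{\left(-26\right) 1203 - 23998} = \frac{2 \cdot 8 + \frac{18 \left(28 + 3 \cdot 215\right)}{9 + 215}}{\left(-26\right) 1203 - 23998} = \frac{16 + \frac{18 \left(28 + 645\right)}{224}}{-31278 - 23998} = \frac{16 + 18 \cdot \frac{1}{224} \cdot 673}{-55276} = \left(16 + \frac{6057}{112}\right) \left(- \frac{1}{55276}\right) = \frac{7849}{112} \left(- \frac{1}{55276}\right) = - \frac{7849}{6190912}$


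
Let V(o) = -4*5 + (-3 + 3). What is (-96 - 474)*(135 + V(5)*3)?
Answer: -42750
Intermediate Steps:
V(o) = -20 (V(o) = -20 + 0 = -20)
(-96 - 474)*(135 + V(5)*3) = (-96 - 474)*(135 - 20*3) = -570*(135 - 60) = -570*75 = -42750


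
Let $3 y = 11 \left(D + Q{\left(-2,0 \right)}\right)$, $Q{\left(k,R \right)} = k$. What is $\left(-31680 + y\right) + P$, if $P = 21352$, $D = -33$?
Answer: $- \frac{31369}{3} \approx -10456.0$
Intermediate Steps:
$y = - \frac{385}{3}$ ($y = \frac{11 \left(-33 - 2\right)}{3} = \frac{11 \left(-35\right)}{3} = \frac{1}{3} \left(-385\right) = - \frac{385}{3} \approx -128.33$)
$\left(-31680 + y\right) + P = \left(-31680 - \frac{385}{3}\right) + 21352 = - \frac{95425}{3} + 21352 = - \frac{31369}{3}$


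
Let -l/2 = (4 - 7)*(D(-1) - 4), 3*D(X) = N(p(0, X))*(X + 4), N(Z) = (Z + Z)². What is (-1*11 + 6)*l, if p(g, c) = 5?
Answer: -2880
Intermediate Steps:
N(Z) = 4*Z² (N(Z) = (2*Z)² = 4*Z²)
D(X) = 400/3 + 100*X/3 (D(X) = ((4*5²)*(X + 4))/3 = ((4*25)*(4 + X))/3 = (100*(4 + X))/3 = (400 + 100*X)/3 = 400/3 + 100*X/3)
l = 576 (l = -2*(4 - 7)*((400/3 + (100/3)*(-1)) - 4) = -(-6)*((400/3 - 100/3) - 4) = -(-6)*(100 - 4) = -(-6)*96 = -2*(-288) = 576)
(-1*11 + 6)*l = (-1*11 + 6)*576 = (-11 + 6)*576 = -5*576 = -2880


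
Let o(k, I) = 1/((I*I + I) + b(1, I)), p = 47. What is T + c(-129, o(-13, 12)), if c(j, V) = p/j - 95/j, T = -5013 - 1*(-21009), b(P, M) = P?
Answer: 687844/43 ≈ 15996.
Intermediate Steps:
T = 15996 (T = -5013 + 21009 = 15996)
o(k, I) = 1/(1 + I + I²) (o(k, I) = 1/((I*I + I) + 1) = 1/((I² + I) + 1) = 1/((I + I²) + 1) = 1/(1 + I + I²))
c(j, V) = -48/j (c(j, V) = 47/j - 95/j = -48/j)
T + c(-129, o(-13, 12)) = 15996 - 48/(-129) = 15996 - 48*(-1/129) = 15996 + 16/43 = 687844/43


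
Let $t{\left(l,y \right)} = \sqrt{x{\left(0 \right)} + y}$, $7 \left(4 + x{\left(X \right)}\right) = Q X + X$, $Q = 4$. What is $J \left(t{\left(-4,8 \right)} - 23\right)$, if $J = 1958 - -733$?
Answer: $-56511$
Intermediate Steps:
$x{\left(X \right)} = -4 + \frac{5 X}{7}$ ($x{\left(X \right)} = -4 + \frac{4 X + X}{7} = -4 + \frac{5 X}{7}$)
$t{\left(l,y \right)} = \sqrt{-4 + y}$ ($t{\left(l,y \right)} = \sqrt{\left(-4 + \frac{5}{7} \cdot 0\right) + y} = \sqrt{\left(-4 + 0\right) + y} = \sqrt{-4 + y}$)
$J = 2691$ ($J = 1958 + 733 = 2691$)
$J \left(t{\left(-4,8 \right)} - 23\right) = 2691 \left(\sqrt{-4 + 8} - 23\right) = 2691 \left(\sqrt{4} - 23\right) = 2691 \left(2 - 23\right) = 2691 \left(-21\right) = -56511$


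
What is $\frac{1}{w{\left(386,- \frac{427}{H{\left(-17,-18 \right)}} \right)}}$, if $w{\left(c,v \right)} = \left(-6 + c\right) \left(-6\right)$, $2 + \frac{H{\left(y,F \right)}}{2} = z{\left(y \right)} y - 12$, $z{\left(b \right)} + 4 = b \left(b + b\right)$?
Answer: $- \frac{1}{2280} \approx -0.0004386$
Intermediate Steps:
$z{\left(b \right)} = -4 + 2 b^{2}$ ($z{\left(b \right)} = -4 + b \left(b + b\right) = -4 + b 2 b = -4 + 2 b^{2}$)
$H{\left(y,F \right)} = -28 + 2 y \left(-4 + 2 y^{2}\right)$ ($H{\left(y,F \right)} = -4 + 2 \left(\left(-4 + 2 y^{2}\right) y - 12\right) = -4 + 2 \left(y \left(-4 + 2 y^{2}\right) - 12\right) = -4 + 2 \left(-12 + y \left(-4 + 2 y^{2}\right)\right) = -4 + \left(-24 + 2 y \left(-4 + 2 y^{2}\right)\right) = -28 + 2 y \left(-4 + 2 y^{2}\right)$)
$w{\left(c,v \right)} = 36 - 6 c$
$\frac{1}{w{\left(386,- \frac{427}{H{\left(-17,-18 \right)}} \right)}} = \frac{1}{36 - 2316} = \frac{1}{-2280} = - \frac{1}{2280}$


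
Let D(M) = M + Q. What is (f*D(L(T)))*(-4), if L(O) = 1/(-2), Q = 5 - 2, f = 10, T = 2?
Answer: -100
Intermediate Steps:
Q = 3
L(O) = -½
D(M) = 3 + M (D(M) = M + 3 = 3 + M)
(f*D(L(T)))*(-4) = (10*(3 - ½))*(-4) = (10*(5/2))*(-4) = 25*(-4) = -100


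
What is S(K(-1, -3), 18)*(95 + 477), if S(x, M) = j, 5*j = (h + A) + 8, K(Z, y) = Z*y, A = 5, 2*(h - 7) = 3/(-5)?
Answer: 56342/25 ≈ 2253.7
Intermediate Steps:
h = 67/10 (h = 7 + (3/(-5))/2 = 7 + (3*(-⅕))/2 = 7 + (½)*(-⅗) = 7 - 3/10 = 67/10 ≈ 6.7000)
j = 197/50 (j = ((67/10 + 5) + 8)/5 = (117/10 + 8)/5 = (⅕)*(197/10) = 197/50 ≈ 3.9400)
S(x, M) = 197/50
S(K(-1, -3), 18)*(95 + 477) = 197*(95 + 477)/50 = (197/50)*572 = 56342/25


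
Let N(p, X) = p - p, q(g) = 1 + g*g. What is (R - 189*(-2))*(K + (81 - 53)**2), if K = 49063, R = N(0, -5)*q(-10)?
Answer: 18842166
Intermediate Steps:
q(g) = 1 + g**2
N(p, X) = 0
R = 0 (R = 0*(1 + (-10)**2) = 0*(1 + 100) = 0*101 = 0)
(R - 189*(-2))*(K + (81 - 53)**2) = (0 - 189*(-2))*(49063 + (81 - 53)**2) = (0 + 378)*(49063 + 28**2) = 378*(49063 + 784) = 378*49847 = 18842166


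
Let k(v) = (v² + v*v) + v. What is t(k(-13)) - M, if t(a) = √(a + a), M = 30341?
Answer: -30341 + 5*√26 ≈ -30316.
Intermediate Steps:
k(v) = v + 2*v² (k(v) = (v² + v²) + v = 2*v² + v = v + 2*v²)
t(a) = √2*√a (t(a) = √(2*a) = √2*√a)
t(k(-13)) - M = √2*√(-13*(1 + 2*(-13))) - 1*30341 = √2*√(-13*(1 - 26)) - 30341 = √2*√(-13*(-25)) - 30341 = √2*√325 - 30341 = √2*(5*√13) - 30341 = 5*√26 - 30341 = -30341 + 5*√26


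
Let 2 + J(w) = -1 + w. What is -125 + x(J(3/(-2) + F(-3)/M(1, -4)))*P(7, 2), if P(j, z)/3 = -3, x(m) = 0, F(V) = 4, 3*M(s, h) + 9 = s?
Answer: -125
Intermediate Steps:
M(s, h) = -3 + s/3
J(w) = -3 + w (J(w) = -2 + (-1 + w) = -3 + w)
P(j, z) = -9 (P(j, z) = 3*(-3) = -9)
-125 + x(J(3/(-2) + F(-3)/M(1, -4)))*P(7, 2) = -125 + 0*(-9) = -125 + 0 = -125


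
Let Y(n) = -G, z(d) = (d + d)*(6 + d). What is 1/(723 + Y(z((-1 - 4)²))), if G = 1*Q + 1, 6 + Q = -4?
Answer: 1/732 ≈ 0.0013661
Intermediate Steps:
Q = -10 (Q = -6 - 4 = -10)
G = -9 (G = 1*(-10) + 1 = -10 + 1 = -9)
z(d) = 2*d*(6 + d) (z(d) = (2*d)*(6 + d) = 2*d*(6 + d))
Y(n) = 9 (Y(n) = -1*(-9) = 9)
1/(723 + Y(z((-1 - 4)²))) = 1/(723 + 9) = 1/732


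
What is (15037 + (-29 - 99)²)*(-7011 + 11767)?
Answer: 149438276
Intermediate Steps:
(15037 + (-29 - 99)²)*(-7011 + 11767) = (15037 + (-128)²)*4756 = (15037 + 16384)*4756 = 31421*4756 = 149438276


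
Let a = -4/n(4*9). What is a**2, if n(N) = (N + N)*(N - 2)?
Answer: 1/374544 ≈ 2.6699e-6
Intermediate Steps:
n(N) = 2*N*(-2 + N) (n(N) = (2*N)*(-2 + N) = 2*N*(-2 + N))
a = -1/612 (a = -4*1/(72*(-2 + 4*9)) = -4*1/(72*(-2 + 36)) = -4/(2*36*34) = -4/2448 = -4*1/2448 = -1/612 ≈ -0.0016340)
a**2 = (-1/612)**2 = 1/374544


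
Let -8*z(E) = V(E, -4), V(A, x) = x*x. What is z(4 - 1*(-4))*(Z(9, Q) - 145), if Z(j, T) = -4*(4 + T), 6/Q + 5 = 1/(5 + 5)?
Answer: 15298/49 ≈ 312.20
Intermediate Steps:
V(A, x) = x²
Q = -60/49 (Q = 6/(-5 + 1/(5 + 5)) = 6/(-5 + 1/10) = 6/(-5 + ⅒) = 6/(-49/10) = 6*(-10/49) = -60/49 ≈ -1.2245)
Z(j, T) = -16 - 4*T
z(E) = -2 (z(E) = -⅛*(-4)² = -⅛*16 = -2)
z(4 - 1*(-4))*(Z(9, Q) - 145) = -2*((-16 - 4*(-60/49)) - 145) = -2*((-16 + 240/49) - 145) = -2*(-544/49 - 145) = -2*(-7649/49) = 15298/49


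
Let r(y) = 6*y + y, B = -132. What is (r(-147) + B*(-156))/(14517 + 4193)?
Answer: 19563/18710 ≈ 1.0456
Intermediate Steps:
r(y) = 7*y
(r(-147) + B*(-156))/(14517 + 4193) = (7*(-147) - 132*(-156))/(14517 + 4193) = (-1029 + 20592)/18710 = 19563*(1/18710) = 19563/18710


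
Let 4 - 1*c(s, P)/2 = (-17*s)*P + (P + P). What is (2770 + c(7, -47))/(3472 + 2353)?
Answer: -1644/1165 ≈ -1.4112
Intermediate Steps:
c(s, P) = 8 - 4*P + 34*P*s (c(s, P) = 8 - 2*((-17*s)*P + (P + P)) = 8 - 2*(-17*P*s + 2*P) = 8 - 2*(2*P - 17*P*s) = 8 + (-4*P + 34*P*s) = 8 - 4*P + 34*P*s)
(2770 + c(7, -47))/(3472 + 2353) = (2770 + (8 - 4*(-47) + 34*(-47)*7))/(3472 + 2353) = (2770 + (8 + 188 - 11186))/5825 = (2770 - 10990)*(1/5825) = -8220*1/5825 = -1644/1165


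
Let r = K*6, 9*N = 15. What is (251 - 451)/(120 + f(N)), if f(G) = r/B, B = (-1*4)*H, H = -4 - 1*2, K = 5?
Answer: -160/97 ≈ -1.6495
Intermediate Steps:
N = 5/3 (N = (1/9)*15 = 5/3 ≈ 1.6667)
r = 30 (r = 5*6 = 30)
H = -6 (H = -4 - 2 = -6)
B = 24 (B = -1*4*(-6) = -4*(-6) = 24)
f(G) = 5/4 (f(G) = 30/24 = 30*(1/24) = 5/4)
(251 - 451)/(120 + f(N)) = (251 - 451)/(120 + 5/4) = -200/485/4 = -200*4/485 = -160/97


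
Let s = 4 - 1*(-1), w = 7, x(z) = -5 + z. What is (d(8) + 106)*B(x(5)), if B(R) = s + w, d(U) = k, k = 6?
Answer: 1344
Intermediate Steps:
d(U) = 6
s = 5 (s = 4 + 1 = 5)
B(R) = 12 (B(R) = 5 + 7 = 12)
(d(8) + 106)*B(x(5)) = (6 + 106)*12 = 112*12 = 1344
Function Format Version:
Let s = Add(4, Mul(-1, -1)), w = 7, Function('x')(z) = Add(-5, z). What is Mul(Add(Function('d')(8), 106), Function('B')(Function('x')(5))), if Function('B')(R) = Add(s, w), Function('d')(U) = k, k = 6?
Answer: 1344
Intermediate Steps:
Function('d')(U) = 6
s = 5 (s = Add(4, 1) = 5)
Function('B')(R) = 12 (Function('B')(R) = Add(5, 7) = 12)
Mul(Add(Function('d')(8), 106), Function('B')(Function('x')(5))) = Mul(Add(6, 106), 12) = Mul(112, 12) = 1344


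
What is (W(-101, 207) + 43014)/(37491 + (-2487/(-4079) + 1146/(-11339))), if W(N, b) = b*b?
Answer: 1323772224001/578016349010 ≈ 2.2902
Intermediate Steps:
W(N, b) = b**2
(W(-101, 207) + 43014)/(37491 + (-2487/(-4079) + 1146/(-11339))) = (207**2 + 43014)/(37491 + (-2487/(-4079) + 1146/(-11339))) = (42849 + 43014)/(37491 + (-2487*(-1/4079) + 1146*(-1/11339))) = 85863/(37491 + (2487/4079 - 1146/11339)) = 85863/(37491 + 23525559/46251781) = 85863/(1734049047030/46251781) = 85863*(46251781/1734049047030) = 1323772224001/578016349010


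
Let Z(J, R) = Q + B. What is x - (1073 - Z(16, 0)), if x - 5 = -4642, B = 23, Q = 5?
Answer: -5682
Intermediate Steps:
Z(J, R) = 28 (Z(J, R) = 5 + 23 = 28)
x = -4637 (x = 5 - 4642 = -4637)
x - (1073 - Z(16, 0)) = -4637 - (1073 - 1*28) = -4637 - (1073 - 28) = -4637 - 1*1045 = -4637 - 1045 = -5682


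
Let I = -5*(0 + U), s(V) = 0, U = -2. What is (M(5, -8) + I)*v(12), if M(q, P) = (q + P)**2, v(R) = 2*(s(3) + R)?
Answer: 456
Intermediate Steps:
v(R) = 2*R (v(R) = 2*(0 + R) = 2*R)
M(q, P) = (P + q)**2
I = 10 (I = -5*(0 - 2) = -5*(-2) = 10)
(M(5, -8) + I)*v(12) = ((-8 + 5)**2 + 10)*(2*12) = ((-3)**2 + 10)*24 = (9 + 10)*24 = 19*24 = 456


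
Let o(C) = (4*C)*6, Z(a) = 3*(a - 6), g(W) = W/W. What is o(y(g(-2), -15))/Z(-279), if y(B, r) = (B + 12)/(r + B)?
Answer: 52/1995 ≈ 0.026065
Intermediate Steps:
g(W) = 1
y(B, r) = (12 + B)/(B + r)
Z(a) = -18 + 3*a (Z(a) = 3*(-6 + a) = -18 + 3*a)
o(C) = 24*C
o(y(g(-2), -15))/Z(-279) = (24*((12 + 1)/(1 - 15)))/(-18 + 3*(-279)) = (24*(13/(-14)))/(-18 - 837) = (24*(-1/14*13))/(-855) = (24*(-13/14))*(-1/855) = -156/7*(-1/855) = 52/1995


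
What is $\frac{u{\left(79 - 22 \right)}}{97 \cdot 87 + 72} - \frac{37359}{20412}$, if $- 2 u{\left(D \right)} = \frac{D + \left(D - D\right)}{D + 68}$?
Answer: $- \frac{210295703}{114898500} \approx -1.8303$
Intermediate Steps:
$u{\left(D \right)} = - \frac{D}{2 \left(68 + D\right)}$ ($u{\left(D \right)} = - \frac{\left(D + \left(D - D\right)\right) \frac{1}{D + 68}}{2} = - \frac{\left(D + 0\right) \frac{1}{68 + D}}{2} = - \frac{D \frac{1}{68 + D}}{2} = - \frac{D}{2 \left(68 + D\right)}$)
$\frac{u{\left(79 - 22 \right)}}{97 \cdot 87 + 72} - \frac{37359}{20412} = \frac{\left(-1\right) \left(79 - 22\right) \frac{1}{136 + 2 \left(79 - 22\right)}}{97 \cdot 87 + 72} - \frac{37359}{20412} = \frac{\left(-1\right) 57 \frac{1}{136 + 2 \cdot 57}}{8439 + 72} - \frac{593}{324} = \frac{\left(-1\right) 57 \frac{1}{136 + 114}}{8511} - \frac{593}{324} = \left(-1\right) 57 \cdot \frac{1}{250} \cdot \frac{1}{8511} - \frac{593}{324} = \left(- \frac{57}{250}\right) \frac{1}{8511} - \frac{593}{324} = - \frac{19}{709250} - \frac{593}{324} = - \frac{210295703}{114898500}$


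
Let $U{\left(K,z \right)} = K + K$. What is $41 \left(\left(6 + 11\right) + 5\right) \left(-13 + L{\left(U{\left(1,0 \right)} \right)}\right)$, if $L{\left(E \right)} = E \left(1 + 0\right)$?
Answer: $-9922$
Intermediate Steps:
$U{\left(K,z \right)} = 2 K$
$L{\left(E \right)} = E$ ($L{\left(E \right)} = E 1 = E$)
$41 \left(\left(6 + 11\right) + 5\right) \left(-13 + L{\left(U{\left(1,0 \right)} \right)}\right) = 41 \left(\left(6 + 11\right) + 5\right) \left(-13 + 2 \cdot 1\right) = 41 \left(17 + 5\right) \left(-13 + 2\right) = 41 \cdot 22 \left(-11\right) = 902 \left(-11\right) = -9922$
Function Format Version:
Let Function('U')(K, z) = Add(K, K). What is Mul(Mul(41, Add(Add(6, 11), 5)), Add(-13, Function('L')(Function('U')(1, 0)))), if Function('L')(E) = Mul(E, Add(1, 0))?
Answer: -9922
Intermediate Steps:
Function('U')(K, z) = Mul(2, K)
Function('L')(E) = E (Function('L')(E) = Mul(E, 1) = E)
Mul(Mul(41, Add(Add(6, 11), 5)), Add(-13, Function('L')(Function('U')(1, 0)))) = Mul(Mul(41, Add(Add(6, 11), 5)), Add(-13, Mul(2, 1))) = Mul(Mul(41, Add(17, 5)), Add(-13, 2)) = Mul(Mul(41, 22), -11) = Mul(902, -11) = -9922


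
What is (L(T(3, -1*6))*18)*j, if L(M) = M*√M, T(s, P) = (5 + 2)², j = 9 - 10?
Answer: -6174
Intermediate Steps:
j = -1
T(s, P) = 49 (T(s, P) = 7² = 49)
L(M) = M^(3/2)
(L(T(3, -1*6))*18)*j = (49^(3/2)*18)*(-1) = (343*18)*(-1) = 6174*(-1) = -6174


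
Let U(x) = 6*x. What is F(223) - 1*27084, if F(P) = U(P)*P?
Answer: 271290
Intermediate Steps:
F(P) = 6*P² (F(P) = (6*P)*P = 6*P²)
F(223) - 1*27084 = 6*223² - 1*27084 = 6*49729 - 27084 = 298374 - 27084 = 271290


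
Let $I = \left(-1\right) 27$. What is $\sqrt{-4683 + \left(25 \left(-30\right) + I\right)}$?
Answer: $2 i \sqrt{1365} \approx 73.892 i$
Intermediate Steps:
$I = -27$
$\sqrt{-4683 + \left(25 \left(-30\right) + I\right)} = \sqrt{-4683 + \left(25 \left(-30\right) - 27\right)} = \sqrt{-4683 - 777} = \sqrt{-5460} = 2 i \sqrt{1365}$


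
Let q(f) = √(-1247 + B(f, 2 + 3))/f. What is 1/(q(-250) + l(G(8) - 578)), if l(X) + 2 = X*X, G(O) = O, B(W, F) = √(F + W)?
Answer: 1/(324898 - √(-1247 + 7*I*√5)/250) ≈ 3.0779e-6 + 0.e-12*I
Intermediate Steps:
q(f) = √(-1247 + √(5 + f))/f (q(f) = √(-1247 + √((2 + 3) + f))/f = √(-1247 + √(5 + f))/f)
l(X) = -2 + X² (l(X) = -2 + X*X = -2 + X²)
1/(q(-250) + l(G(8) - 578)) = 1/(√(-1247 + √(5 - 250))/(-250) + (-2 + (8 - 578)²)) = 1/(-√(-1247 + √(-245))/250 + (-2 + (-570)²)) = 1/(-√(-1247 + 7*I*√5)/250 + (-2 + 324900)) = 1/(-√(-1247 + 7*I*√5)/250 + 324898) = 1/(324898 - √(-1247 + 7*I*√5)/250)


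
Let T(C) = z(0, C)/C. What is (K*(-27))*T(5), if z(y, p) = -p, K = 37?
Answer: 999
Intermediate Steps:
T(C) = -1 (T(C) = (-C)/C = -1)
(K*(-27))*T(5) = (37*(-27))*(-1) = -999*(-1) = 999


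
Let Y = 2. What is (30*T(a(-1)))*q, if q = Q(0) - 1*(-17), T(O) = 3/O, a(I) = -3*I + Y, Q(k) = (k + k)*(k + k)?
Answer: 306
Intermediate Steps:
Q(k) = 4*k² (Q(k) = (2*k)*(2*k) = 4*k²)
a(I) = 2 - 3*I (a(I) = -3*I + 2 = 2 - 3*I)
q = 17 (q = 4*0² - 1*(-17) = 4*0 + 17 = 0 + 17 = 17)
(30*T(a(-1)))*q = (30*(3/(2 - 3*(-1))))*17 = (30*(3/(2 + 3)))*17 = (30*(3/5))*17 = (30*(3*(⅕)))*17 = (30*(⅗))*17 = 18*17 = 306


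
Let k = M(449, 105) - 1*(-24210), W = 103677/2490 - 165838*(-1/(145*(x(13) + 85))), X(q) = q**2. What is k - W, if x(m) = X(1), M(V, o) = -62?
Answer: 24936561853/1035010 ≈ 24093.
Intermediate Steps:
x(m) = 1 (x(m) = 1**2 = 1)
W = 56859627/1035010 (W = 103677/2490 - 165838*(-1/(145*(1 + 85))) = 103677*(1/2490) - 165838/(86*(-145)) = 34559/830 - 165838/(-12470) = 34559/830 - 165838*(-1/12470) = 34559/830 + 82919/6235 = 56859627/1035010 ≈ 54.936)
k = 24148 (k = -62 - 1*(-24210) = -62 + 24210 = 24148)
k - W = 24148 - 1*56859627/1035010 = 24148 - 56859627/1035010 = 24936561853/1035010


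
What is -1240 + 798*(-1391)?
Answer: -1111258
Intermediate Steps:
-1240 + 798*(-1391) = -1240 - 1110018 = -1111258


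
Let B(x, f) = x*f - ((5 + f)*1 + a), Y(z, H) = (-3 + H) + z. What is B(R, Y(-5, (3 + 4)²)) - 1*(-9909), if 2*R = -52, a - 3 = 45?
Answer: 8749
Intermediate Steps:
a = 48 (a = 3 + 45 = 48)
Y(z, H) = -3 + H + z
R = -26 (R = (½)*(-52) = -26)
B(x, f) = -53 - f + f*x (B(x, f) = x*f - ((5 + f)*1 + 48) = f*x - ((5 + f) + 48) = f*x - (53 + f) = f*x + (-53 - f) = -53 - f + f*x)
B(R, Y(-5, (3 + 4)²)) - 1*(-9909) = (-53 - (-3 + (3 + 4)² - 5) + (-3 + (3 + 4)² - 5)*(-26)) - 1*(-9909) = (-53 - (-3 + 7² - 5) + (-3 + 7² - 5)*(-26)) + 9909 = (-53 - (-3 + 49 - 5) + (-3 + 49 - 5)*(-26)) + 9909 = (-53 - 1*41 + 41*(-26)) + 9909 = (-53 - 41 - 1066) + 9909 = -1160 + 9909 = 8749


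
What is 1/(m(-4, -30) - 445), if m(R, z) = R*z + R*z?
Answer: -1/205 ≈ -0.0048781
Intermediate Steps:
m(R, z) = 2*R*z
1/(m(-4, -30) - 445) = 1/(2*(-4)*(-30) - 445) = 1/(240 - 445) = 1/(-205) = -1/205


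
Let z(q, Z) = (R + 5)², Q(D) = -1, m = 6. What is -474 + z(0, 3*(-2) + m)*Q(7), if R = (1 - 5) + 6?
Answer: -523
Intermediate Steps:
R = 2 (R = -4 + 6 = 2)
z(q, Z) = 49 (z(q, Z) = (2 + 5)² = 7² = 49)
-474 + z(0, 3*(-2) + m)*Q(7) = -474 + 49*(-1) = -474 - 49 = -523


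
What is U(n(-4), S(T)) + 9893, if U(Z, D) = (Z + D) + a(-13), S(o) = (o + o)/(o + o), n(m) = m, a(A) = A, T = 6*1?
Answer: 9877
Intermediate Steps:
T = 6
S(o) = 1 (S(o) = (2*o)/((2*o)) = (2*o)*(1/(2*o)) = 1)
U(Z, D) = -13 + D + Z (U(Z, D) = (Z + D) - 13 = (D + Z) - 13 = -13 + D + Z)
U(n(-4), S(T)) + 9893 = (-13 + 1 - 4) + 9893 = -16 + 9893 = 9877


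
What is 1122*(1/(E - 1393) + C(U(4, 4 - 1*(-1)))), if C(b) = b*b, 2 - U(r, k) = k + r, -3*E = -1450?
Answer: 150031596/2729 ≈ 54977.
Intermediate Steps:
E = 1450/3 (E = -⅓*(-1450) = 1450/3 ≈ 483.33)
U(r, k) = 2 - k - r (U(r, k) = 2 - (k + r) = 2 + (-k - r) = 2 - k - r)
C(b) = b²
1122*(1/(E - 1393) + C(U(4, 4 - 1*(-1)))) = 1122*(1/(1450/3 - 1393) + (2 - (4 - 1*(-1)) - 1*4)²) = 1122*(1/(-2729/3) + (2 - (4 + 1) - 4)²) = 1122*(-3/2729 + (2 - 1*5 - 4)²) = 1122*(-3/2729 + (2 - 5 - 4)²) = 1122*(-3/2729 + (-7)²) = 1122*(-3/2729 + 49) = 1122*(133718/2729) = 150031596/2729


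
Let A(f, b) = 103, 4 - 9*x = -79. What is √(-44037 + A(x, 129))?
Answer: I*√43934 ≈ 209.6*I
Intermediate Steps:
x = 83/9 (x = 4/9 - ⅑*(-79) = 4/9 + 79/9 = 83/9 ≈ 9.2222)
√(-44037 + A(x, 129)) = √(-44037 + 103) = √(-43934) = I*√43934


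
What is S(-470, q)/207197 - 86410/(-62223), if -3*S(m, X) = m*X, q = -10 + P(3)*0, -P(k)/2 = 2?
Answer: 17806410070/12892418931 ≈ 1.3812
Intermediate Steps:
P(k) = -4 (P(k) = -2*2 = -4)
q = -10 (q = -10 - 4*0 = -10 + 0 = -10)
S(m, X) = -X*m/3 (S(m, X) = -m*X/3 = -X*m/3)
S(-470, q)/207197 - 86410/(-62223) = -⅓*(-10)*(-470)/207197 - 86410/(-62223) = -4700/3*1/207197 - 86410*(-1/62223) = -4700/621591 + 86410/62223 = 17806410070/12892418931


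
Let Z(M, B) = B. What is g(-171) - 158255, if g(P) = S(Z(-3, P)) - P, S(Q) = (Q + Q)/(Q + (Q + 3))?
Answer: -17863378/113 ≈ -1.5808e+5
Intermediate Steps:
S(Q) = 2*Q/(3 + 2*Q) (S(Q) = (2*Q)/(Q + (3 + Q)) = (2*Q)/(3 + 2*Q) = 2*Q/(3 + 2*Q))
g(P) = -P + 2*P/(3 + 2*P) (g(P) = 2*P/(3 + 2*P) - P = -P + 2*P/(3 + 2*P))
g(-171) - 158255 = -171*(-1 - 2*(-171))/(3 + 2*(-171)) - 158255 = -171*(-1 + 342)/(3 - 342) - 158255 = -171*341/(-339) - 158255 = -171*(-1/339)*341 - 158255 = 19437/113 - 158255 = -17863378/113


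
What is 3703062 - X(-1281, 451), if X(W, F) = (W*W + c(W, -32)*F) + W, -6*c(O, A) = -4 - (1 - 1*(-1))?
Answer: 2062931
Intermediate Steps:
c(O, A) = 1 (c(O, A) = -(-4 - (1 - 1*(-1)))/6 = -(-4 - (1 + 1))/6 = -(-4 - 1*2)/6 = -(-4 - 2)/6 = -1/6*(-6) = 1)
X(W, F) = F + W + W**2 (X(W, F) = (W*W + 1*F) + W = (W**2 + F) + W = (F + W**2) + W = F + W + W**2)
3703062 - X(-1281, 451) = 3703062 - (451 - 1281 + (-1281)**2) = 3703062 - (451 - 1281 + 1640961) = 3703062 - 1*1640131 = 3703062 - 1640131 = 2062931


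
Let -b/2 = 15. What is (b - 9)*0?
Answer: 0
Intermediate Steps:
b = -30 (b = -2*15 = -30)
(b - 9)*0 = (-30 - 9)*0 = -39*0 = 0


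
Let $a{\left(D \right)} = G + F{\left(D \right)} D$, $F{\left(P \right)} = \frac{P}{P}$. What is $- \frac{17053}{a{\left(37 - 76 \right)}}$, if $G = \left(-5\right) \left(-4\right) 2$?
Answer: $-17053$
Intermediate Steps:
$F{\left(P \right)} = 1$
$G = 40$ ($G = 20 \cdot 2 = 40$)
$a{\left(D \right)} = 40 + D$ ($a{\left(D \right)} = 40 + 1 D = 40 + D$)
$- \frac{17053}{a{\left(37 - 76 \right)}} = - \frac{17053}{40 + \left(37 - 76\right)} = - \frac{17053}{40 - 39} = - \frac{17053}{1} = \left(-17053\right) 1 = -17053$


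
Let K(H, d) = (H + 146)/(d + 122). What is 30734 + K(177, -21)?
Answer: 3104457/101 ≈ 30737.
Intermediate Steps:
K(H, d) = (146 + H)/(122 + d)
30734 + K(177, -21) = 30734 + (146 + 177)/(122 - 21) = 30734 + 323/101 = 3104457/101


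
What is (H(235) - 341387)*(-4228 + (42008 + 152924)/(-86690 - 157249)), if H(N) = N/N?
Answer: 352163222827264/243939 ≈ 1.4437e+9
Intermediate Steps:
H(N) = 1
(H(235) - 341387)*(-4228 + (42008 + 152924)/(-86690 - 157249)) = (1 - 341387)*(-4228 + (42008 + 152924)/(-86690 - 157249)) = -341386*(-4228 + 194932/(-243939)) = -341386*(-4228 + 194932*(-1/243939)) = -341386*(-4228 - 194932/243939) = -341386*(-1031569024/243939) = 352163222827264/243939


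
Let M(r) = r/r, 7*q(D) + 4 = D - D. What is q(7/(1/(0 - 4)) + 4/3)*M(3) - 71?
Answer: -501/7 ≈ -71.571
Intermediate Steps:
q(D) = -4/7 (q(D) = -4/7 + (D - D)/7 = -4/7 + (⅐)*0 = -4/7 + 0 = -4/7)
M(r) = 1
q(7/(1/(0 - 4)) + 4/3)*M(3) - 71 = -4/7*1 - 71 = -4/7 - 71 = -501/7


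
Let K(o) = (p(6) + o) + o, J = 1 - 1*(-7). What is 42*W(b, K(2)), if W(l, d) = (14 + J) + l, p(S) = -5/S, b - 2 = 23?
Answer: 1974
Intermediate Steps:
b = 25 (b = 2 + 23 = 25)
J = 8 (J = 1 + 7 = 8)
K(o) = -⅚ + 2*o (K(o) = (-5/6 + o) + o = (-5*⅙ + o) + o = (-⅚ + o) + o = -⅚ + 2*o)
W(l, d) = 22 + l (W(l, d) = (14 + 8) + l = 22 + l)
42*W(b, K(2)) = 42*(22 + 25) = 42*47 = 1974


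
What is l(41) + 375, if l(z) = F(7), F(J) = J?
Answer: 382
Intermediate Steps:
l(z) = 7
l(41) + 375 = 7 + 375 = 382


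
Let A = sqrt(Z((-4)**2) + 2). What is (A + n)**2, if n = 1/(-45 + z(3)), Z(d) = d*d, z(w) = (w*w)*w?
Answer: 83593/324 - sqrt(258)/9 ≈ 256.22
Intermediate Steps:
z(w) = w**3 (z(w) = w**2*w = w**3)
Z(d) = d**2
A = sqrt(258) (A = sqrt(((-4)**2)**2 + 2) = sqrt(16**2 + 2) = sqrt(256 + 2) = sqrt(258) ≈ 16.062)
n = -1/18 (n = 1/(-45 + 3**3) = 1/(-45 + 27) = 1/(-18) = -1/18 ≈ -0.055556)
(A + n)**2 = (sqrt(258) - 1/18)**2 = (-1/18 + sqrt(258))**2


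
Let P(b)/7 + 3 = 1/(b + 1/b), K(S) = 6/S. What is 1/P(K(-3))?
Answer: -5/119 ≈ -0.042017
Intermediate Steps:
P(b) = -21 + 7/(b + 1/b)
1/P(K(-3)) = 1/(7*(-3 + 6/(-3) - 3*(6/(-3))²)/(1 + (6/(-3))²)) = 1/(7*(-3 + 6*(-⅓) - 3*(6*(-⅓))²)/(1 + (6*(-⅓))²)) = 1/(7*(-3 - 2 - 3*(-2)²)/(1 + (-2)²)) = 1/(7*(-3 - 2 - 3*4)/(1 + 4)) = 1/(7*(-3 - 2 - 12)/5) = 1/(7*(⅕)*(-17)) = 1/(-119/5) = -5/119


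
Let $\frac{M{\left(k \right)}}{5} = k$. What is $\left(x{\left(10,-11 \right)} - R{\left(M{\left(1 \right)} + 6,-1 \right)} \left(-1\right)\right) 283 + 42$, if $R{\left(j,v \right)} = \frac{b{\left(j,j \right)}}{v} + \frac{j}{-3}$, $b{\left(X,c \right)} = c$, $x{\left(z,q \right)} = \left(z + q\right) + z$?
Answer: $- \frac{4685}{3} \approx -1561.7$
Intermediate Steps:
$x{\left(z,q \right)} = q + 2 z$ ($x{\left(z,q \right)} = \left(q + z\right) + z = q + 2 z$)
$M{\left(k \right)} = 5 k$
$R{\left(j,v \right)} = - \frac{j}{3} + \frac{j}{v}$ ($R{\left(j,v \right)} = \frac{j}{v} + \frac{j}{-3} = \frac{j}{v} + j \left(- \frac{1}{3}\right) = \frac{j}{v} - \frac{j}{3} = - \frac{j}{3} + \frac{j}{v}$)
$\left(x{\left(10,-11 \right)} - R{\left(M{\left(1 \right)} + 6,-1 \right)} \left(-1\right)\right) 283 + 42 = \left(\left(-11 + 2 \cdot 10\right) - \left(- \frac{5 \cdot 1 + 6}{3} + \frac{5 \cdot 1 + 6}{-1}\right) \left(-1\right)\right) 283 + 42 = \left(\left(-11 + 20\right) - \left(- \frac{5 + 6}{3} + \left(5 + 6\right) \left(-1\right)\right) \left(-1\right)\right) 283 + 42 = \left(9 - \left(\left(- \frac{1}{3}\right) 11 + 11 \left(-1\right)\right) \left(-1\right)\right) 283 + 42 = \left(9 - \left(- \frac{11}{3} - 11\right) \left(-1\right)\right) 283 + 42 = \left(9 - \left(- \frac{44}{3}\right) \left(-1\right)\right) 283 + 42 = \left(9 - \frac{44}{3}\right) 283 + 42 = \left(- \frac{17}{3}\right) 283 + 42 = - \frac{4811}{3} + 42 = - \frac{4685}{3}$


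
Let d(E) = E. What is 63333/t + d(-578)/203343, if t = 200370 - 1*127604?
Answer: 12836263471/14796456738 ≈ 0.86752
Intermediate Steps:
t = 72766 (t = 200370 - 127604 = 72766)
63333/t + d(-578)/203343 = 63333/72766 - 578/203343 = 12836263471/14796456738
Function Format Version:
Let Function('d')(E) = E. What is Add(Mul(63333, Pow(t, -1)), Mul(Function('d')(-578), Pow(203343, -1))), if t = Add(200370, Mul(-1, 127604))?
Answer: Rational(12836263471, 14796456738) ≈ 0.86752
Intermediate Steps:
t = 72766 (t = Add(200370, -127604) = 72766)
Add(Mul(63333, Pow(t, -1)), Mul(Function('d')(-578), Pow(203343, -1))) = Add(Mul(63333, Pow(72766, -1)), Mul(-578, Pow(203343, -1))) = Add(Mul(63333, Rational(1, 72766)), Mul(-578, Rational(1, 203343))) = Add(Rational(63333, 72766), Rational(-578, 203343)) = Rational(12836263471, 14796456738)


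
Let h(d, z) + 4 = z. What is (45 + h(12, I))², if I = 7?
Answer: 2304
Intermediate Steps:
h(d, z) = -4 + z
(45 + h(12, I))² = (45 + (-4 + 7))² = (45 + 3)² = 48² = 2304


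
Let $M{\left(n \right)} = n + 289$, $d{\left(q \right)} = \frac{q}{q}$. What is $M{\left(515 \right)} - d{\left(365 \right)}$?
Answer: $803$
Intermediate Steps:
$d{\left(q \right)} = 1$
$M{\left(n \right)} = 289 + n$
$M{\left(515 \right)} - d{\left(365 \right)} = \left(289 + 515\right) - 1 = 804 - 1 = 803$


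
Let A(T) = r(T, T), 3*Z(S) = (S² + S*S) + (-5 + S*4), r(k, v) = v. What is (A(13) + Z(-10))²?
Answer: 37636/9 ≈ 4181.8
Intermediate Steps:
Z(S) = -5/3 + 2*S²/3 + 4*S/3 (Z(S) = ((S² + S*S) + (-5 + S*4))/3 = ((S² + S²) + (-5 + 4*S))/3 = (2*S² + (-5 + 4*S))/3 = (-5 + 2*S² + 4*S)/3 = -5/3 + 2*S²/3 + 4*S/3)
A(T) = T
(A(13) + Z(-10))² = (13 + (-5/3 + (⅔)*(-10)² + (4/3)*(-10)))² = (13 + (-5/3 + (⅔)*100 - 40/3))² = (13 + (-5/3 + 200/3 - 40/3))² = (13 + 155/3)² = (194/3)² = 37636/9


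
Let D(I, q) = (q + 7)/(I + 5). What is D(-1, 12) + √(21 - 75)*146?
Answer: 19/4 + 438*I*√6 ≈ 4.75 + 1072.9*I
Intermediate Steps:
D(I, q) = (7 + q)/(5 + I)
D(-1, 12) + √(21 - 75)*146 = (7 + 12)/(5 - 1) + √(21 - 75)*146 = 19/4 + √(-54)*146 = (¼)*19 + (3*I*√6)*146 = 19/4 + 438*I*√6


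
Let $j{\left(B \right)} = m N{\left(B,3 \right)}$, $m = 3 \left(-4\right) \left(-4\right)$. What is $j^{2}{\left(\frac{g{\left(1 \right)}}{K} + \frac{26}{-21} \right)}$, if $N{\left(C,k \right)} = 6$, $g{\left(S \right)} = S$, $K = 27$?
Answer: $82944$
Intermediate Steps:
$m = 48$ ($m = \left(-12\right) \left(-4\right) = 48$)
$j{\left(B \right)} = 288$ ($j{\left(B \right)} = 48 \cdot 6 = 288$)
$j^{2}{\left(\frac{g{\left(1 \right)}}{K} + \frac{26}{-21} \right)} = 288^{2} = 82944$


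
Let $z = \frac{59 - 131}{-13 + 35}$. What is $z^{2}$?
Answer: $\frac{1296}{121} \approx 10.711$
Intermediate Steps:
$z = - \frac{36}{11}$ ($z = - \frac{72}{22} = \left(-72\right) \frac{1}{22} = - \frac{36}{11} \approx -3.2727$)
$z^{2} = \left(- \frac{36}{11}\right)^{2} = \frac{1296}{121}$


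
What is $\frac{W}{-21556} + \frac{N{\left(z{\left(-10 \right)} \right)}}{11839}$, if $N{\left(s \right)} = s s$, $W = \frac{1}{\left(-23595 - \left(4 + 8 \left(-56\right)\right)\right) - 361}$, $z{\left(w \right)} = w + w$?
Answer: $\frac{202729880639}{6000297291808} \approx 0.033787$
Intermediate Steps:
$z{\left(w \right)} = 2 w$
$W = - \frac{1}{23512}$ ($W = \frac{1}{\left(-23595 - \left(4 - 448\right)\right) - 361} = \frac{1}{\left(-23595 - -444\right) - 361} = \frac{1}{\left(-23595 + 444\right) - 361} = \frac{1}{-23151 - 361} = \frac{1}{-23512} = - \frac{1}{23512} \approx -4.2531 \cdot 10^{-5}$)
$N{\left(s \right)} = s^{2}$
$\frac{W}{-21556} + \frac{N{\left(z{\left(-10 \right)} \right)}}{11839} = - \frac{1}{23512 \left(-21556\right)} + \frac{\left(2 \left(-10\right)\right)^{2}}{11839} = \left(- \frac{1}{23512}\right) \left(- \frac{1}{21556}\right) + \left(-20\right)^{2} \cdot \frac{1}{11839} = \frac{1}{506824672} + 400 \cdot \frac{1}{11839} = \frac{1}{506824672} + \frac{400}{11839} = \frac{202729880639}{6000297291808}$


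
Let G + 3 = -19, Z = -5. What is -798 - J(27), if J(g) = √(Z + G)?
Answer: -798 - 3*I*√3 ≈ -798.0 - 5.1962*I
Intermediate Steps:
G = -22 (G = -3 - 19 = -22)
J(g) = 3*I*√3 (J(g) = √(-5 - 22) = √(-27) = 3*I*√3)
-798 - J(27) = -798 - 3*I*√3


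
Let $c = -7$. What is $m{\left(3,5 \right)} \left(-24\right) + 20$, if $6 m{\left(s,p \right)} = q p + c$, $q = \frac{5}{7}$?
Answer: $\frac{236}{7} \approx 33.714$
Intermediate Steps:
$q = \frac{5}{7}$ ($q = 5 \cdot \frac{1}{7} = \frac{5}{7} \approx 0.71429$)
$m{\left(s,p \right)} = - \frac{7}{6} + \frac{5 p}{42}$ ($m{\left(s,p \right)} = \frac{\frac{5 p}{7} - 7}{6} = \frac{-7 + \frac{5 p}{7}}{6} = - \frac{7}{6} + \frac{5 p}{42}$)
$m{\left(3,5 \right)} \left(-24\right) + 20 = \left(- \frac{7}{6} + \frac{5}{42} \cdot 5\right) \left(-24\right) + 20 = \left(- \frac{7}{6} + \frac{25}{42}\right) \left(-24\right) + 20 = \left(- \frac{4}{7}\right) \left(-24\right) + 20 = \frac{96}{7} + 20 = \frac{236}{7}$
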